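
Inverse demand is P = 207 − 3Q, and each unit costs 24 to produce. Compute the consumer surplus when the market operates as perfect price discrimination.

CS = 0

Under first-degree price discrimination the firm charges each unit its demand price and produces up to where P = MC, i.e. Q = 61. Consumer surplus is zero; producer surplus equals total surplus.
CS = 0.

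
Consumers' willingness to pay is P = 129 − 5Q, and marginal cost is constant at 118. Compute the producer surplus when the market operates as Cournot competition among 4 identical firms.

With 4 symmetric Cournot firms, each firm's FOC gives 129 − 25q = 118, so q = 0.44, Q = 4·0.44 = 1.76, and P = 120.2.
PS = (120.2 − 118)·1.76 = 3.872.

PS = 3.872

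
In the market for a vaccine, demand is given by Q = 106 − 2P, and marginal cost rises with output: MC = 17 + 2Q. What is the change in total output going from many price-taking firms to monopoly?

Total output falls by 2.4

Inverting demand: P = 53 − 0.5Q.
Under competition P = MC: 53 − 0.5Q = 17 + 2Q ⇒ Q = 14.4, P = 45.8.
Monopoly sets MR = MC: 53 − Q = 17 + 2Q ⇒ Q = 12, P = 53 − 0.5·12 = 47.
Change in total output: 12 − 14.4 = −2.4.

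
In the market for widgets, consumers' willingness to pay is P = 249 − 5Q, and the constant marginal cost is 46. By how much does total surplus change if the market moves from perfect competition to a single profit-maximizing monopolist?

TS falls by 1030.225

Competitive firms price at marginal cost: P = 46, giving Q = 40.6.
CS = ½·(249 − 46)·40.6 = 4120.9; PS = (46 − 46)·40.6 = 0; TS = 4120.9.
The monopolist equates marginal revenue to marginal cost: 249 − 10Q = 46, so Q = 20.3. From demand, P = 147.5.
CS = ½·(249 − 147.5)·20.3 = 1030.225; PS = (147.5 − 46)·20.3 = 2060.45; TS = 3090.675.
Change in total surplus: 3090.675 − 4120.9 = −1030.225.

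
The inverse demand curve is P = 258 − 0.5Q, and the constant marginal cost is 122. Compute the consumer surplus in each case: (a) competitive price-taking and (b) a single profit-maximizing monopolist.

Competition: CS = 18496; Monopoly: CS = 4624

Under competition P = MC = 122, so Q = (258 − 122)/0.5 = 272.
CS = ½·(258 − 122)·272 = 18496.
Monopoly sets MR = MC: 258 − Q = 122 ⇒ Q = 136, P = 258 − 0.5·136 = 190.
CS = ½·(258 − 190)·136 = 4624.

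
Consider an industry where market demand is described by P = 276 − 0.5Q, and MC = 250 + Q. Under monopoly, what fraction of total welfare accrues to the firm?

Monopoly sets MR = MC: 276 − Q = 250 + Q ⇒ Q = 13, P = 276 − 0.5·13 = 269.5.
CS = ½·(276 − 269.5)·13 = 42.25.
PS = P·Q − VC(Q) = 269.5·13 − (250·13 + ½·1·13²) = 169.
Share captured = PS/TS = 169/211.25 = 0.8.

PS/TS = 0.8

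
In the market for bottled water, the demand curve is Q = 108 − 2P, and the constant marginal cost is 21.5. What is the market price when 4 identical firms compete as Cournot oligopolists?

Inverting demand: P = 54 − 0.5Q.
In a 4-firm Cournot equilibrium, symmetry and the first-order condition give q = (54 − 21.5)/(2.5) = 13. So Q = 52 and P = 28.

P = 28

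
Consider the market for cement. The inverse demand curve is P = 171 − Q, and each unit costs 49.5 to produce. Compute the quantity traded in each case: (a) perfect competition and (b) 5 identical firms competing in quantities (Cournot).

Competitive firms price at marginal cost: P = 49.5, giving Q = 121.5.
In a 5-firm Cournot equilibrium, symmetry and the first-order condition give q = (171 − 49.5)/(6) = 20.25. So Q = 101.25 and P = 69.75.

Competition: Q = 121.5; Cournot: Q = 101.25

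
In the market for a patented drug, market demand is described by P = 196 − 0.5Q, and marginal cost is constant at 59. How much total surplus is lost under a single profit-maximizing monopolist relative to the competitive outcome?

DWL = 4692.25

Under competition P = MC = 59, so Q = (196 − 59)/0.5 = 274.
Monopoly sets MR = MC: 196 − Q = 59 ⇒ Q = 137, P = 196 − 0.5·137 = 127.5.
DWL is the triangle between Q = 137 and Q = 274: ½·(274 − 137)·(127.5 − 59) = 4692.25.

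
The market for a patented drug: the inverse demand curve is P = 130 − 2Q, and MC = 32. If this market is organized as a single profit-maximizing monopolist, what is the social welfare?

TS = 1800.75

Monopoly sets MR = MC: 130 − 4Q = 32 ⇒ Q = 24.5, P = 130 − 2·24.5 = 81.
CS = ½·(130 − 81)·24.5 = 600.25; PS = (81 − 32)·24.5 = 1200.5; TS = 1800.75.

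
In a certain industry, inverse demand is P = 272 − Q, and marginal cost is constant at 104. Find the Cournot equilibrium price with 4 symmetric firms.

With 4 symmetric Cournot firms, each firm's FOC gives 272 − 5q = 104, so q = 33.6, Q = 4·33.6 = 134.4, and P = 137.6.

P = 137.6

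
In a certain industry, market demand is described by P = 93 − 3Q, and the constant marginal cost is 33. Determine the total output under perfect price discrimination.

Under first-degree price discrimination the firm charges each unit its demand price and produces up to where P = MC, i.e. Q = 20. Consumer surplus is zero; producer surplus equals total surplus.

Q = 20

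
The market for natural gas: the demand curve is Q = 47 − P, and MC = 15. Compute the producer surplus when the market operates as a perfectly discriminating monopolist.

PS = 512

Inverting demand: P = 47 − Q.
Under first-degree price discrimination the firm charges each unit its demand price and produces up to where P = MC, i.e. Q = 32. Consumer surplus is zero; producer surplus equals total surplus.
PS = ½·(47 − 15)·32 = 512.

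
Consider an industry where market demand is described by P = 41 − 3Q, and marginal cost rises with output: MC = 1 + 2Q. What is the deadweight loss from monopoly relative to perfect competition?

Competitive equilibrium sets price equal to marginal cost: 41 − 3Q = 1 + 2Q, so Q = 8 and P = 17.
Monopoly sets MR = MC: 41 − 6Q = 1 + 2Q ⇒ Q = 5, P = 41 − 3·5 = 26.
CS = ½·(41 − 17)·8 = 96; PS = (17·8 − 1·8 − ½·2·8²) = 64; TS = 160.
CS = ½·(41 − 26)·5 = 37.5; PS = (26·5 − 1·5 − ½·2·5²) = 100; TS = 137.5.
DWL = 160 − 137.5 = 22.5.

DWL = 22.5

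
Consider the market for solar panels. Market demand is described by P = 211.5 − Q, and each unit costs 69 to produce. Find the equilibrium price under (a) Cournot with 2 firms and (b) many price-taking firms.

Cournot: P = 116.5; Competition: P = 69

With 2 symmetric Cournot firms, each firm's FOC gives 211.5 − 3q = 69, so q = 47.5, Q = 2·47.5 = 95, and P = 116.5.
Under competition P = MC = 69, so Q = (211.5 − 69)/1 = 142.5.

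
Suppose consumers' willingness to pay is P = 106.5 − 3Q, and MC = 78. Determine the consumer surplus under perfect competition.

Competitive firms price at marginal cost: P = 78, giving Q = 9.5.
CS = ½·(106.5 − 78)·9.5 = 135.375.

CS = 135.375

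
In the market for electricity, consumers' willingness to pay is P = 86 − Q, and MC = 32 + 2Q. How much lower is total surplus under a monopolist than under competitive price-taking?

TS falls by 30.375

Competitive equilibrium sets price equal to marginal cost: 86 − Q = 32 + 2Q, so Q = 18 and P = 68.
CS = ½·(86 − 68)·18 = 162; PS = (68·18 − 32·18 − ½·2·18²) = 324; TS = 486.
Monopoly sets MR = MC: 86 − 2Q = 32 + 2Q ⇒ Q = 13.5, P = 86 − 13.5 = 72.5.
CS = ½·(86 − 72.5)·13.5 = 91.125; PS = (72.5·13.5 − 32·13.5 − ½·2·13.5²) = 364.5; TS = 455.625.
Change in total surplus: 455.625 − 486 = −30.375.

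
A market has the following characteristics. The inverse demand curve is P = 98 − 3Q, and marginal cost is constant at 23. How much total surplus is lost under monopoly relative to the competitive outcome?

DWL = 234.375

Competitive firms price at marginal cost: P = 23, giving Q = 25.
A monopolist chooses Q where MR = MC. MR = 98 − 6Q; setting this equal to 23 gives Q = 12.5 and P = 60.5.
DWL is the triangle between Q = 12.5 and Q = 25: ½·(25 − 12.5)·(60.5 − 23) = 234.375.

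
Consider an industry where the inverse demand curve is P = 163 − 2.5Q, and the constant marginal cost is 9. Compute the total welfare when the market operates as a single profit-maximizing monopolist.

TS = 3557.4

The monopolist equates marginal revenue to marginal cost: 163 − 5Q = 9, so Q = 30.8. From demand, P = 86.
CS = ½·(163 − 86)·30.8 = 1185.8; PS = (86 − 9)·30.8 = 2371.6; TS = 3557.4.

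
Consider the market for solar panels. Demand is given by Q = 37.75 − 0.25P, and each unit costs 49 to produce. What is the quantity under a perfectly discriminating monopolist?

Q = 25.5

Inverting demand: P = 151 − 4Q.
Under first-degree price discrimination the firm charges each unit its demand price and produces up to where P = MC, i.e. Q = 25.5. Consumer surplus is zero; producer surplus equals total surplus.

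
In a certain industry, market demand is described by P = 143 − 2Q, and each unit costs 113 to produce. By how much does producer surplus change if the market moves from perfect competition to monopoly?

PS rises by 112.5

Under competition P = MC = 113, so Q = (143 − 113)/2 = 15.
PS = (113 − 113)·15 = 0.
Monopoly sets MR = MC: 143 − 4Q = 113 ⇒ Q = 7.5, P = 143 − 2·7.5 = 128.
PS = (128 − 113)·7.5 = 112.5.
Change in producer surplus: 112.5 − 0 = 112.5.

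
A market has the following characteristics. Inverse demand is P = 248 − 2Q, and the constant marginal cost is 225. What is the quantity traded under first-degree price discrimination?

Q = 11.5

Under first-degree price discrimination the firm charges each unit its demand price and produces up to where P = MC, i.e. Q = 11.5. Consumer surplus is zero; producer surplus equals total surplus.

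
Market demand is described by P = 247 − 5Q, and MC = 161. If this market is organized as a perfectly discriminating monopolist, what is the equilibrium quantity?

With perfect price discrimination, output is the efficient level Q = 17.2 (where demand meets MC), but every buyer pays their willingness to pay: CS = 0 and PS = total surplus.

Q = 17.2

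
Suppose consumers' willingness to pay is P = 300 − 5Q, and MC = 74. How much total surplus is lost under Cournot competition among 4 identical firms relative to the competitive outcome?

Under competition P = MC = 74, so Q = (300 − 74)/5 = 45.2.
In a 4-firm Cournot equilibrium, symmetry and the first-order condition give q = (300 − 74)/(25) = 9.04. So Q = 36.16 and P = 119.2.
DWL is the triangle between Q = 36.16 and Q = 45.2: ½·(45.2 − 36.16)·(119.2 − 74) = 204.304.

DWL = 204.304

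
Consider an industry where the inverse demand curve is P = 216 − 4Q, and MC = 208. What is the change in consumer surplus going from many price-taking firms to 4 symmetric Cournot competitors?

Perfect competition: P = MC = 208, so 216 − 4Q = 208 and Q = 2.
CS = ½·(216 − 208)·2 = 8.
Cournot with 4 identical firms: the symmetric best-response condition is 216 − 20q = 208. Each firm produces q = 0.4, total output Q = 1.6, price P = 209.6.
CS = ½·(216 − 209.6)·1.6 = 5.12.
Change in consumer surplus: 5.12 − 8 = −2.88.

CS falls by 2.88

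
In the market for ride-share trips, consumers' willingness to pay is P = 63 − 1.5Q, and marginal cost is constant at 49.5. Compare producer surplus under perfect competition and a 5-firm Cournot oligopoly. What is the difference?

PS rises by 16.875

Under competition P = MC = 49.5, so Q = (63 − 49.5)/1.5 = 9.
PS = (49.5 − 49.5)·9 = 0.
With 5 symmetric Cournot firms, each firm's FOC gives 63 − 9q = 49.5, so q = 1.5, Q = 5·1.5 = 7.5, and P = 51.75.
PS = (51.75 − 49.5)·7.5 = 16.875.
Change in producer surplus: 16.875 − 0 = 16.875.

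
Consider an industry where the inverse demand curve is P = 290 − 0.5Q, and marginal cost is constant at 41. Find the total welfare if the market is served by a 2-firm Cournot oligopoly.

With 2 symmetric Cournot firms, each firm's FOC gives 290 − 1.5q = 41, so q = 166, Q = 2·166 = 332, and P = 124.
CS = ½·(290 − 124)·332 = 27556; PS = (124 − 41)·332 = 27556; TS = 55112.

TS = 55112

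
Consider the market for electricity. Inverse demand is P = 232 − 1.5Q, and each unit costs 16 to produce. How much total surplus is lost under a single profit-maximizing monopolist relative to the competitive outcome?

DWL = 3888

Competitive firms price at marginal cost: P = 16, giving Q = 144.
Monopoly sets MR = MC: 232 − 3Q = 16 ⇒ Q = 72, P = 232 − 1.5·72 = 124.
DWL is the triangle between Q = 72 and Q = 144: ½·(144 − 72)·(124 − 16) = 3888.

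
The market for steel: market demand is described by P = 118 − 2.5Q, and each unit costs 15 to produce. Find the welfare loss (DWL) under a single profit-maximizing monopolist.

Competitive firms price at marginal cost: P = 15, giving Q = 41.2.
Monopoly sets MR = MC: 118 − 5Q = 15 ⇒ Q = 20.6, P = 118 − 2.5·20.6 = 66.5.
DWL is the triangle between Q = 20.6 and Q = 41.2: ½·(41.2 − 20.6)·(66.5 − 15) = 530.45.

DWL = 530.45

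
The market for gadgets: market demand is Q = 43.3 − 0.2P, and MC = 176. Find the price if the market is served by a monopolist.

Inverting demand: P = 216.5 − 5Q.
The monopolist equates marginal revenue to marginal cost: 216.5 − 10Q = 176, so Q = 4.05. From demand, P = 196.25.

P = 196.25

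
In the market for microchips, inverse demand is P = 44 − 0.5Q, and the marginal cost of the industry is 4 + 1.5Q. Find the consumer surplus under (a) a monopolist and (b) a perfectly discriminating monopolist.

The monopolist equates marginal revenue to marginal cost: 44 − Q = 4 + 1.5Q, so Q = 16. From demand, P = 36.
CS = ½·(44 − 36)·16 = 64.
Under first-degree price discrimination the firm charges each unit its demand price and produces up to where P = MC, i.e. Q = 20. Consumer surplus is zero; producer surplus equals total surplus.
CS = 0.

Monopoly: CS = 64; Perfect PD: CS = 0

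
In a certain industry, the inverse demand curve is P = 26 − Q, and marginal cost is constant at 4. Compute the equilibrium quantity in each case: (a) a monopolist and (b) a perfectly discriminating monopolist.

Monopoly: Q = 11; Perfect PD: Q = 22

The monopolist equates marginal revenue to marginal cost: 26 − 2Q = 4, so Q = 11. From demand, P = 15.
Under first-degree price discrimination the firm charges each unit its demand price and produces up to where P = MC, i.e. Q = 22. Consumer surplus is zero; producer surplus equals total surplus.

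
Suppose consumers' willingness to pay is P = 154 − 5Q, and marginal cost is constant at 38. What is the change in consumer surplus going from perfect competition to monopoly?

Consumer surplus falls by 1009.2

Perfect competition: P = MC = 38, so 154 − 5Q = 38 and Q = 23.2.
CS = ½·(154 − 38)·23.2 = 1345.6.
The monopolist equates marginal revenue to marginal cost: 154 − 10Q = 38, so Q = 11.6. From demand, P = 96.
CS = ½·(154 − 96)·11.6 = 336.4.
Change in consumer surplus: 336.4 − 1345.6 = −1009.2.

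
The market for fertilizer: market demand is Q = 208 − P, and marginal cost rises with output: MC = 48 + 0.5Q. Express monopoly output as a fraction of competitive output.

Q_m/Q_c = 0.6

Inverting demand: P = 208 − Q.
The monopolist equates marginal revenue to marginal cost: 208 − 2Q = 48 + 0.5Q, so Q = 64. From demand, P = 144.
Competitive equilibrium sets price equal to marginal cost: 208 − Q = 48 + 0.5Q, so Q = 320/3 and P = 304/3.
Ratio Q_m/Q_c = 64/(320/3) = 0.6.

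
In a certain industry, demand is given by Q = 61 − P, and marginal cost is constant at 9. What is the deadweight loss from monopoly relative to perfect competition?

DWL = 338

Inverting demand: P = 61 − Q.
Perfect competition: P = MC = 9, so 61 − Q = 9 and Q = 52.
The monopolist equates marginal revenue to marginal cost: 61 − 2Q = 9, so Q = 26. From demand, P = 35.
DWL is the triangle between Q = 26 and Q = 52: ½·(52 − 26)·(35 − 9) = 338.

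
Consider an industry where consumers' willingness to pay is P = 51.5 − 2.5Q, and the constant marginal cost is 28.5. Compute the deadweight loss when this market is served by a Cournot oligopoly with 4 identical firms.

DWL = 4.232

Perfect competition: P = MC = 28.5, so 51.5 − 2.5Q = 28.5 and Q = 9.2.
In a 4-firm Cournot equilibrium, symmetry and the first-order condition give q = (51.5 − 28.5)/(12.5) = 1.84. So Q = 7.36 and P = 33.1.
DWL is the triangle between Q = 7.36 and Q = 9.2: ½·(9.2 − 7.36)·(33.1 − 28.5) = 4.232.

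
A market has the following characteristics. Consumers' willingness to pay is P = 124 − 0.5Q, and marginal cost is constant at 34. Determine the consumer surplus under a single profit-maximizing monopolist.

CS = 2025

Monopoly sets MR = MC: 124 − Q = 34 ⇒ Q = 90, P = 124 − 0.5·90 = 79.
CS = ½·(124 − 79)·90 = 2025.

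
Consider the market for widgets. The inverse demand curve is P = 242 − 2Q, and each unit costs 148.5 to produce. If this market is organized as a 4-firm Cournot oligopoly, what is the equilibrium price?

With 4 symmetric Cournot firms, each firm's FOC gives 242 − 10q = 148.5, so q = 9.35, Q = 4·9.35 = 37.4, and P = 167.2.

P = 167.2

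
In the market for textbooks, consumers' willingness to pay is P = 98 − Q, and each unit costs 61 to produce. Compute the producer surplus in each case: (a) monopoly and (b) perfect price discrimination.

A monopolist chooses Q where MR = MC. MR = 98 − 2Q; setting this equal to 61 gives Q = 18.5 and P = 79.5.
PS = (79.5 − 61)·18.5 = 342.25.
A perfectly discriminating monopolist sells every unit with P(Q) ≥ MC(Q), so output equals the competitive quantity Q = 37. Each buyer pays their reservation price, so CS = 0 and the firm captures all surplus.
PS = ½·(98 − 61)·37 = 684.5.

Monopoly: PS = 342.25; Perfect PD: PS = 684.5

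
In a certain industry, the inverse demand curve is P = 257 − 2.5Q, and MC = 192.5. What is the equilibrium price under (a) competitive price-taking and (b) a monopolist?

Competition: P = 192.5; Monopoly: P = 224.75

Competitive firms price at marginal cost: P = 192.5, giving Q = 25.8.
The monopolist equates marginal revenue to marginal cost: 257 − 5Q = 192.5, so Q = 12.9. From demand, P = 224.75.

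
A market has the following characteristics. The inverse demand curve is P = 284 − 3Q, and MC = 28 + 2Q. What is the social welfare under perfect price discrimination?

Under first-degree price discrimination the firm charges each unit its demand price and produces up to where P = MC, i.e. Q = 51.2. Consumer surplus is zero; producer surplus equals total surplus.
TS = 6553.6 (equal to competitive TS).

TS = 6553.6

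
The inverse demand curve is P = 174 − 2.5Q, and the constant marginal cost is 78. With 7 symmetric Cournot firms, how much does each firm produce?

Cournot with 7 identical firms: the symmetric best-response condition is 174 − 20q = 78. Each firm produces q = 4.8, total output Q = 33.6, price P = 90.

q_i = 4.8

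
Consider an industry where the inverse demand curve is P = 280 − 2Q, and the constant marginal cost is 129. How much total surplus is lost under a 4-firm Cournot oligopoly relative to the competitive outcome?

Competitive firms price at marginal cost: P = 129, giving Q = 75.5.
With 4 symmetric Cournot firms, each firm's FOC gives 280 − 10q = 129, so q = 15.1, Q = 4·15.1 = 60.4, and P = 159.2.
DWL is the triangle between Q = 60.4 and Q = 75.5: ½·(75.5 − 60.4)·(159.2 − 129) = 228.01.

DWL = 228.01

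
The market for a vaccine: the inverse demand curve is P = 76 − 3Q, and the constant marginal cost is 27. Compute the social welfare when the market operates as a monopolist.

TS = 300.125

A monopolist chooses Q where MR = MC. MR = 76 − 6Q; setting this equal to 27 gives Q = 49/6 and P = 51.5.
CS = ½·(76 − 51.5)·49/6 = 2401/24; PS = (51.5 − 27)·49/6 = 2401/12; TS = 300.125.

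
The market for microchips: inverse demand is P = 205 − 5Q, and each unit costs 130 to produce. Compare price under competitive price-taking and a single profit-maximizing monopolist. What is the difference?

P rises by 37.5

Competitive firms price at marginal cost: P = 130, giving Q = 15.
Monopoly sets MR = MC: 205 − 10Q = 130 ⇒ Q = 7.5, P = 205 − 5·7.5 = 167.5.
Change in price: 167.5 − 130 = 37.5.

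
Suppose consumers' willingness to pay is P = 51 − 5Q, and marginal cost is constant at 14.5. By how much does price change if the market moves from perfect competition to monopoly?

P rises by 18.25

Perfect competition: P = MC = 14.5, so 51 − 5Q = 14.5 and Q = 7.3.
A monopolist chooses Q where MR = MC. MR = 51 − 10Q; setting this equal to 14.5 gives Q = 3.65 and P = 32.75.
Change in price: 32.75 − 14.5 = 18.25.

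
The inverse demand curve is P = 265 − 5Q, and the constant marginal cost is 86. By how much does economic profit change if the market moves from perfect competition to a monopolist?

Competitive firms price at marginal cost: P = 86, giving Q = 35.8.
Profit = (86 − 86)·35.8 = 0.
The monopolist equates marginal revenue to marginal cost: 265 − 10Q = 86, so Q = 17.9. From demand, P = 175.5.
Profit = (175.5 − 86)·17.9 = 1602.05.
Change in economic profit: 1602.05 − 0 = 1602.05.

π rises by 1602.05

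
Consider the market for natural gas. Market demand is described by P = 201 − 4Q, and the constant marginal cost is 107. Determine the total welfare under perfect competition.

TS = 1104.5

Competitive firms price at marginal cost: P = 107, giving Q = 23.5.
CS = ½·(201 − 107)·23.5 = 1104.5; PS = (107 − 107)·23.5 = 0; TS = 1104.5.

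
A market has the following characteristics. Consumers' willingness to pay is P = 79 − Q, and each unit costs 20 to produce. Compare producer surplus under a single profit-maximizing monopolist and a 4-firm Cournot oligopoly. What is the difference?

PS falls by 313.29

A monopolist chooses Q where MR = MC. MR = 79 − 2Q; setting this equal to 20 gives Q = 29.5 and P = 49.5.
PS = (49.5 − 20)·29.5 = 870.25.
Cournot with 4 identical firms: the symmetric best-response condition is 79 − 5q = 20. Each firm produces q = 11.8, total output Q = 47.2, price P = 31.8.
PS = (31.8 − 20)·47.2 = 556.96.
Change in producer surplus: 556.96 − 870.25 = −313.29.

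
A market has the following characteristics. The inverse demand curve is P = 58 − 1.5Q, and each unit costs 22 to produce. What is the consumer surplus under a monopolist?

A monopolist chooses Q where MR = MC. MR = 58 − 3Q; setting this equal to 22 gives Q = 12 and P = 40.
CS = ½·(58 − 40)·12 = 108.

CS = 108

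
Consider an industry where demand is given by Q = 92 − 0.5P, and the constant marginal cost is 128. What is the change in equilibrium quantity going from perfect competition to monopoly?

Equilibrium quantity falls by 14

Inverting demand: P = 184 − 2Q.
Competitive firms price at marginal cost: P = 128, giving Q = 28.
A monopolist chooses Q where MR = MC. MR = 184 − 4Q; setting this equal to 128 gives Q = 14 and P = 156.
Change in equilibrium quantity: 14 − 28 = −14.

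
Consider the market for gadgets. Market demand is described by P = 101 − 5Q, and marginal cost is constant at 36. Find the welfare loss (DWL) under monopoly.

DWL = 105.625

Competitive firms price at marginal cost: P = 36, giving Q = 13.
Monopoly sets MR = MC: 101 − 10Q = 36 ⇒ Q = 6.5, P = 101 − 5·6.5 = 68.5.
DWL is the triangle between Q = 6.5 and Q = 13: ½·(13 − 6.5)·(68.5 − 36) = 105.625.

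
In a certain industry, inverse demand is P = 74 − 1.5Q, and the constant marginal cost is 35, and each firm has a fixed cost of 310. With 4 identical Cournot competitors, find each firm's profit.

π_i = −269.44

Cournot with 4 identical firms: the symmetric best-response condition is 74 − 7.5q = 35. Each firm produces q = 5.2, total output Q = 20.8, price P = 42.8.
Each firm's profit = (42.8 − 35)·5.2 − 310 = −269.44.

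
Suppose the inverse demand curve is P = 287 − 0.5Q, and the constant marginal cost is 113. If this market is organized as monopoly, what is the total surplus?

Monopoly sets MR = MC: 287 − Q = 113 ⇒ Q = 174, P = 287 − 0.5·174 = 200.
CS = ½·(287 − 200)·174 = 7569; PS = (200 − 113)·174 = 15138; TS = 22707.

TS = 22707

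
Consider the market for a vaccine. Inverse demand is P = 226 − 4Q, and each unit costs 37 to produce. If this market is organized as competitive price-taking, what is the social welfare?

Competitive firms price at marginal cost: P = 37, giving Q = 47.25.
CS = ½·(226 − 37)·47.25 = 4465.125; PS = (37 − 37)·47.25 = 0; TS = 4465.125.

TS = 4465.125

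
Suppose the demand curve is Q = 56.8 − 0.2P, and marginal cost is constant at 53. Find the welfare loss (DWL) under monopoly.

Inverting demand: P = 284 − 5Q.
Perfect competition: P = MC = 53, so 284 − 5Q = 53 and Q = 46.2.
The monopolist equates marginal revenue to marginal cost: 284 − 10Q = 53, so Q = 23.1. From demand, P = 168.5.
DWL is the triangle between Q = 23.1 and Q = 46.2: ½·(46.2 − 23.1)·(168.5 − 53) = 1334.025.

DWL = 1334.025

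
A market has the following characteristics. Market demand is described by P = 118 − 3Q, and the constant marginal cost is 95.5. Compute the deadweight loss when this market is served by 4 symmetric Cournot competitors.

Perfect competition: P = MC = 95.5, so 118 − 3Q = 95.5 and Q = 7.5.
Cournot with 4 identical firms: the symmetric best-response condition is 118 − 15q = 95.5. Each firm produces q = 1.5, total output Q = 6, price P = 100.
DWL is the triangle between Q = 6 and Q = 7.5: ½·(7.5 − 6)·(100 − 95.5) = 3.375.

DWL = 3.375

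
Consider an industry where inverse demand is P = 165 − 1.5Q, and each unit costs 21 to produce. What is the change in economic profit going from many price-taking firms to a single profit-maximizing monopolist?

Competitive firms price at marginal cost: P = 21, giving Q = 96.
Profit = (21 − 21)·96 = 0.
A monopolist chooses Q where MR = MC. MR = 165 − 3Q; setting this equal to 21 gives Q = 48 and P = 93.
Profit = (93 − 21)·48 = 3456.
Change in economic profit: 3456 − 0 = 3456.

Economic profit rises by 3456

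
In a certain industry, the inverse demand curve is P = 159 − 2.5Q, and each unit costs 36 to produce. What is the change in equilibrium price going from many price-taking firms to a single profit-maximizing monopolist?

Under competition P = MC = 36, so Q = (159 − 36)/2.5 = 49.2.
Monopoly sets MR = MC: 159 − 5Q = 36 ⇒ Q = 24.6, P = 159 − 2.5·24.6 = 97.5.
Change in equilibrium price: 97.5 − 36 = 61.5.

Equilibrium price rises by 61.5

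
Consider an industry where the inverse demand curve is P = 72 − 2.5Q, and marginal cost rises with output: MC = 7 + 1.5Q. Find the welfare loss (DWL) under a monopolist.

Under competition P = MC: 72 − 2.5Q = 7 + 1.5Q ⇒ Q = 16.25, P = 31.375.
The monopolist equates marginal revenue to marginal cost: 72 − 5Q = 7 + 1.5Q, so Q = 10. From demand, P = 47.
CS = ½·(72 − 31.375)·16.25 = 21125/64; PS = (31.375·16.25 − 7·16.25 − ½·1.5·16.25²) = 12675/64; TS = 528.125.
CS = ½·(72 − 47)·10 = 125; PS = (47·10 − 7·10 − ½·1.5·10²) = 325; TS = 450.
DWL = 528.125 − 450 = 78.125.

DWL = 78.125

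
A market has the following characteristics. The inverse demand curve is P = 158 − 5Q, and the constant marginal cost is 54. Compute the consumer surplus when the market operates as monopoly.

CS = 270.4

The monopolist equates marginal revenue to marginal cost: 158 − 10Q = 54, so Q = 10.4. From demand, P = 106.
CS = ½·(158 − 106)·10.4 = 270.4.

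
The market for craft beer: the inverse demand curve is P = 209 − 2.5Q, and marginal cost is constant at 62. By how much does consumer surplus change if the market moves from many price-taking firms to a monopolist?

Consumer surplus falls by 3241.35

Perfect competition: P = MC = 62, so 209 − 2.5Q = 62 and Q = 58.8.
CS = ½·(209 − 62)·58.8 = 4321.8.
A monopolist chooses Q where MR = MC. MR = 209 − 5Q; setting this equal to 62 gives Q = 29.4 and P = 135.5.
CS = ½·(209 − 135.5)·29.4 = 1080.45.
Change in consumer surplus: 1080.45 − 4321.8 = −3241.35.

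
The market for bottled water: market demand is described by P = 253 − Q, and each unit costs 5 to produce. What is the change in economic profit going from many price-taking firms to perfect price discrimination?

Perfect competition: P = MC = 5, so 253 − Q = 5 and Q = 248.
Profit = (5 − 5)·248 = 0.
Under first-degree price discrimination the firm charges each unit its demand price and produces up to where P = MC, i.e. Q = 248. Consumer surplus is zero; producer surplus equals total surplus.
PS equals the full surplus area, 30752. Profit = 30752 = 30752.
Change in economic profit: 30752 − 0 = 30752.

π rises by 30752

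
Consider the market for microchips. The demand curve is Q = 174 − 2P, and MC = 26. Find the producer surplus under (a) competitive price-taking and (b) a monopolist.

Inverting demand: P = 87 − 0.5Q.
Under competition P = MC = 26, so Q = (87 − 26)/0.5 = 122.
PS = (26 − 26)·122 = 0.
The monopolist equates marginal revenue to marginal cost: 87 − Q = 26, so Q = 61. From demand, P = 56.5.
PS = (56.5 − 26)·61 = 1860.5.

Competition: PS = 0; Monopoly: PS = 1860.5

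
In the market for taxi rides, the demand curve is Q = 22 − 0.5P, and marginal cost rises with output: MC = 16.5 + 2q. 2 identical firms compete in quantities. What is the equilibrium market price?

P = 30.25

Inverting demand: P = 44 − 2Q.
In a 2-firm Cournot equilibrium, symmetry and the first-order condition give q = (44 − 16.5)/(8) = 55/16. So Q = 6.875 and P = 30.25.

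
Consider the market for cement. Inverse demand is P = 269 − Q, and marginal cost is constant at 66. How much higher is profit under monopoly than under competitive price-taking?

π rises by 10302.25

Perfect competition: P = MC = 66, so 269 − Q = 66 and Q = 203.
Profit = (66 − 66)·203 = 0.
A monopolist chooses Q where MR = MC. MR = 269 − 2Q; setting this equal to 66 gives Q = 101.5 and P = 167.5.
Profit = (167.5 − 66)·101.5 = 10302.25.
Change in profit: 10302.25 − 0 = 10302.25.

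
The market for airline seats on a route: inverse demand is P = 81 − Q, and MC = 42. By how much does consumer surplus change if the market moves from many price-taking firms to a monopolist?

CS falls by 570.375

Under competition P = MC = 42, so Q = (81 − 42)/1 = 39.
CS = ½·(81 − 42)·39 = 760.5.
The monopolist equates marginal revenue to marginal cost: 81 − 2Q = 42, so Q = 19.5. From demand, P = 61.5.
CS = ½·(81 − 61.5)·19.5 = 190.125.
Change in consumer surplus: 190.125 − 760.5 = −570.375.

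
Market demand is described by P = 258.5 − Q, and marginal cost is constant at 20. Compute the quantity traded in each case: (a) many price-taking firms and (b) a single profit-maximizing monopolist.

Competition: Q = 238.5; Monopoly: Q = 119.25

Perfect competition: P = MC = 20, so 258.5 − Q = 20 and Q = 238.5.
The monopolist equates marginal revenue to marginal cost: 258.5 − 2Q = 20, so Q = 119.25. From demand, P = 139.25.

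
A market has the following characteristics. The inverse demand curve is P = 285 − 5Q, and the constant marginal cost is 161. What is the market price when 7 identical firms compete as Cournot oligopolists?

With 7 symmetric Cournot firms, each firm's FOC gives 285 − 40q = 161, so q = 3.1, Q = 7·3.1 = 21.7, and P = 176.5.

P = 176.5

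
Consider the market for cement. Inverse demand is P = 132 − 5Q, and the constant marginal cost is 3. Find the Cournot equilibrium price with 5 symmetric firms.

With 5 symmetric Cournot firms, each firm's FOC gives 132 − 30q = 3, so q = 4.3, Q = 5·4.3 = 21.5, and P = 24.5.

P = 24.5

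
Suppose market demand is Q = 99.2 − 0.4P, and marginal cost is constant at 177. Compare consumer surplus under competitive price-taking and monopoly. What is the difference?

Inverting demand: P = 248 − 2.5Q.
Perfect competition: P = MC = 177, so 248 − 2.5Q = 177 and Q = 28.4.
CS = ½·(248 − 177)·28.4 = 1008.2.
A monopolist chooses Q where MR = MC. MR = 248 − 5Q; setting this equal to 177 gives Q = 14.2 and P = 212.5.
CS = ½·(248 − 212.5)·14.2 = 252.05.
Change in consumer surplus: 252.05 − 1008.2 = −756.15.

CS falls by 756.15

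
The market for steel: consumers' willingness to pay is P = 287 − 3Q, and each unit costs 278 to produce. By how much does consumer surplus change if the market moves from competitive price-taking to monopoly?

CS falls by 10.125

Perfect competition: P = MC = 278, so 287 − 3Q = 278 and Q = 3.
CS = ½·(287 − 278)·3 = 13.5.
A monopolist chooses Q where MR = MC. MR = 287 − 6Q; setting this equal to 278 gives Q = 1.5 and P = 282.5.
CS = ½·(287 − 282.5)·1.5 = 3.375.
Change in consumer surplus: 3.375 − 13.5 = −10.125.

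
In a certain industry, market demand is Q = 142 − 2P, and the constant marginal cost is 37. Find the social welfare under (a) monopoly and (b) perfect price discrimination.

Monopoly: TS = 867; Perfect PD: TS = 1156

Inverting demand: P = 71 − 0.5Q.
The monopolist equates marginal revenue to marginal cost: 71 − Q = 37, so Q = 34. From demand, P = 54.
CS = ½·(71 − 54)·34 = 289; PS = (54 − 37)·34 = 578; TS = 867.
Under first-degree price discrimination the firm charges each unit its demand price and produces up to where P = MC, i.e. Q = 68. Consumer surplus is zero; producer surplus equals total surplus.
TS = 1156 (equal to competitive TS).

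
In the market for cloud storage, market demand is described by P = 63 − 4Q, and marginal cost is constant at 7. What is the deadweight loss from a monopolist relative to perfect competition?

Under competition P = MC = 7, so Q = (63 − 7)/4 = 14.
The monopolist equates marginal revenue to marginal cost: 63 − 8Q = 7, so Q = 7. From demand, P = 35.
DWL is the triangle between Q = 7 and Q = 14: ½·(14 − 7)·(35 − 7) = 98.

DWL = 98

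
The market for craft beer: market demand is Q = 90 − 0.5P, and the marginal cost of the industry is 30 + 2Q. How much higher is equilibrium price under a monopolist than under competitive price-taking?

Equilibrium price rises by 25

Inverting demand: P = 180 − 2Q.
Under competition P = MC: 180 − 2Q = 30 + 2Q ⇒ Q = 37.5, P = 105.
A monopolist chooses Q where MR = MC. MR = 180 − 4Q; setting this equal to 30 + 2Q gives Q = 25 and P = 130.
Change in equilibrium price: 130 − 105 = 25.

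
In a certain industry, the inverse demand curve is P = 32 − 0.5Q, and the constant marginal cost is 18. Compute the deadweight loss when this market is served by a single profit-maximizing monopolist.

Under competition P = MC = 18, so Q = (32 − 18)/0.5 = 28.
A monopolist chooses Q where MR = MC. MR = 32 − Q; setting this equal to 18 gives Q = 14 and P = 25.
DWL is the triangle between Q = 14 and Q = 28: ½·(28 − 14)·(25 − 18) = 49.

DWL = 49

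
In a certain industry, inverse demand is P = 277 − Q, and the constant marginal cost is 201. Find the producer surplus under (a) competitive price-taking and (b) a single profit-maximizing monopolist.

Competition: PS = 0; Monopoly: PS = 1444

Competitive firms price at marginal cost: P = 201, giving Q = 76.
PS = (201 − 201)·76 = 0.
Monopoly sets MR = MC: 277 − 2Q = 201 ⇒ Q = 38, P = 277 − 38 = 239.
PS = (239 − 201)·38 = 1444.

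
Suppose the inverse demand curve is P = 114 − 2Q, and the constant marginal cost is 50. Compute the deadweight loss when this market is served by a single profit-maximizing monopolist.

DWL = 256

Under competition P = MC = 50, so Q = (114 − 50)/2 = 32.
A monopolist chooses Q where MR = MC. MR = 114 − 4Q; setting this equal to 50 gives Q = 16 and P = 82.
DWL is the triangle between Q = 16 and Q = 32: ½·(32 − 16)·(82 − 50) = 256.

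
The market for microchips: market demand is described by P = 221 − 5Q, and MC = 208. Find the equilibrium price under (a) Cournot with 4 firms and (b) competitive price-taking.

Cournot: P = 210.6; Competition: P = 208

Cournot with 4 identical firms: the symmetric best-response condition is 221 − 25q = 208. Each firm produces q = 0.52, total output Q = 2.08, price P = 210.6.
Perfect competition: P = MC = 208, so 221 − 5Q = 208 and Q = 2.6.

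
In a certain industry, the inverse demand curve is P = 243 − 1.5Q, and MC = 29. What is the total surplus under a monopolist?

TS = 11449

A monopolist chooses Q where MR = MC. MR = 243 − 3Q; setting this equal to 29 gives Q = 214/3 and P = 136.
CS = ½·(243 − 136)·214/3 = 11449/3; PS = (136 − 29)·214/3 = 22898/3; TS = 11449.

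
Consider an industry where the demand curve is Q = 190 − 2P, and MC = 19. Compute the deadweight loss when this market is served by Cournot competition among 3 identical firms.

DWL = 361

Inverting demand: P = 95 − 0.5Q.
Under competition P = MC = 19, so Q = (95 − 19)/0.5 = 152.
In a 3-firm Cournot equilibrium, symmetry and the first-order condition give q = (95 − 19)/(2) = 38. So Q = 114 and P = 38.
DWL is the triangle between Q = 114 and Q = 152: ½·(152 − 114)·(38 − 19) = 361.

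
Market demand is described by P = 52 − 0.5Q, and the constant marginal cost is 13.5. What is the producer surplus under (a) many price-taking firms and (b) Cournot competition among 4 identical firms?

Competition: PS = 0; Cournot: PS = 474.32

Perfect competition: P = MC = 13.5, so 52 − 0.5Q = 13.5 and Q = 77.
PS = (13.5 − 13.5)·77 = 0.
Cournot with 4 identical firms: the symmetric best-response condition is 52 − 2.5q = 13.5. Each firm produces q = 15.4, total output Q = 61.6, price P = 21.2.
PS = (21.2 − 13.5)·61.6 = 474.32.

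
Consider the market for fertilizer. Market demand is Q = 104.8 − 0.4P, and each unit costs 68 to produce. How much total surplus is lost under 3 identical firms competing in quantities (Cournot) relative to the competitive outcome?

DWL = 470.45

Inverting demand: P = 262 − 2.5Q.
Competitive firms price at marginal cost: P = 68, giving Q = 77.6.
Cournot with 3 identical firms: the symmetric best-response condition is 262 − 10q = 68. Each firm produces q = 19.4, total output Q = 58.2, price P = 116.5.
DWL is the triangle between Q = 58.2 and Q = 77.6: ½·(77.6 − 58.2)·(116.5 − 68) = 470.45.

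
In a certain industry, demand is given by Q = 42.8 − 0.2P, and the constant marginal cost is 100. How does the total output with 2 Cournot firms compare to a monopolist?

Cournot: Q = 15.2; Monopoly: Q = 11.4

Inverting demand: P = 214 − 5Q.
With 2 symmetric Cournot firms, each firm's FOC gives 214 − 15q = 100, so q = 7.6, Q = 2·7.6 = 15.2, and P = 138.
Monopoly sets MR = MC: 214 − 10Q = 100 ⇒ Q = 11.4, P = 214 − 5·11.4 = 157.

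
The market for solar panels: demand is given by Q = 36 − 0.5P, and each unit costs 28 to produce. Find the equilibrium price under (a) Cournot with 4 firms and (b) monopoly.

Inverting demand: P = 72 − 2Q.
With 4 symmetric Cournot firms, each firm's FOC gives 72 − 10q = 28, so q = 4.4, Q = 4·4.4 = 17.6, and P = 36.8.
The monopolist equates marginal revenue to marginal cost: 72 − 4Q = 28, so Q = 11. From demand, P = 50.

Cournot: P = 36.8; Monopoly: P = 50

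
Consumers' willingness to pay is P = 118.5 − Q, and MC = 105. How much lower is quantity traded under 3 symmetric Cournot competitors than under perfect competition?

Q falls by 3.375

Under competition P = MC = 105, so Q = (118.5 − 105)/1 = 13.5.
In a 3-firm Cournot equilibrium, symmetry and the first-order condition give q = (118.5 − 105)/(4) = 3.375. So Q = 10.125 and P = 108.375.
Change in quantity traded: 10.125 − 13.5 = −3.375.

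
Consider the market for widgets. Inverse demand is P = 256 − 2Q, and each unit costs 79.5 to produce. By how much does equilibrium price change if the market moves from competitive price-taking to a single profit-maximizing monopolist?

Competitive firms price at marginal cost: P = 79.5, giving Q = 88.25.
A monopolist chooses Q where MR = MC. MR = 256 − 4Q; setting this equal to 79.5 gives Q = 44.125 and P = 167.75.
Change in equilibrium price: 167.75 − 79.5 = 88.25.

Equilibrium price rises by 88.25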